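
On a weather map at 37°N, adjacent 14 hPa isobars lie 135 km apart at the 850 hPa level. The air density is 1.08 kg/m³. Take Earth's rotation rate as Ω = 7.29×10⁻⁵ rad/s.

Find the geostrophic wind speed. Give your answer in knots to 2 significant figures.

210 knots

Coriolis parameter at 37°N:
f = 2Ω sin φ = 2 × 7.29×10⁻⁵ × sin 37° = 8.77×10⁻⁵ s⁻¹
Pressure gradient: |∂P/∂n| = 1400 Pa / 135000 m = 1.04×10⁻² Pa/m
Geostrophic balance (pressure-gradient force = Coriolis force):
V_g = (1/(fρ)) |∂P/∂n| = 1.04×10⁻² / (8.77×10⁻⁵ × 1.08) = 109 m/s
Converting: 109 m/s × 1.944 = 210 knots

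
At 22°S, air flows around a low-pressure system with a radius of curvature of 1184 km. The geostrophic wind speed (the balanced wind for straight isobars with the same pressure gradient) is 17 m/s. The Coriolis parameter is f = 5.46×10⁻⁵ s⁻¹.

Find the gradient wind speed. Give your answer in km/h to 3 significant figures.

50.3 km/h

Around a low, centrifugal force acts outward with Coriolis, so pressure-gradient force balances both:
(1/ρ)|∂P/∂n| = fV + V²/R  →  V² + fR·V − fR·V_g = 0
With fR = 5.46×10⁻⁵ × 1184×10³ m = 64.6 m/s:
V = [−fR + √((fR)² + 4 fR V_g)]/2 = [−64.6 + √(64.6² + 4×64.6×17)]/2 = 14 m/s
Subgeostrophic (V < V_g = 17 m/s), as expected around a low.
Converting: 14 m/s × 3.6 = 50.3 km/h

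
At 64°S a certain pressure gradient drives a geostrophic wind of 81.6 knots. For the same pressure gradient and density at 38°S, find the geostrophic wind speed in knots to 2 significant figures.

120 knots

With the same pressure gradient and density, V_g ∝ 1/f ∝ 1/sin φ.
V₂ = V₁ · sin φ₁ / sin φ₂ = 81.6 × sin 64° / sin 38°
V₂ = 81.6 × 0.8988/0.6157 = 120 knots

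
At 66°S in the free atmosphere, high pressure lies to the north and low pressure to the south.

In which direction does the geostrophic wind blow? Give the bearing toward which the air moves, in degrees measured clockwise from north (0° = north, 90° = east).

The pressure-gradient force points toward the south (bearing 180°).
Geostrophic balance: in the Southern Hemisphere the Coriolis force deflects motion to the left, so the geostrophic wind blows 90° to the left of the pressure-gradient force (low pressure on the right).
Rotating 180° by 90° counterclockwise gives 090° — the wind blows toward the east.

090°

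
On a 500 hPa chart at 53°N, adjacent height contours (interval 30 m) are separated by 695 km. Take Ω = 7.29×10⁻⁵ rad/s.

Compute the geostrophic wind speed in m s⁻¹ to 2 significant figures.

Coriolis parameter at 53°N:
f = 2Ω sin φ = 2 × 7.29×10⁻⁵ × sin 53° = 1.16×10⁻⁴ s⁻¹
Height gradient: |∂Z/∂n| = 30 m / 695000 m = 4.32×10⁻⁵
On a pressure surface, geostrophic balance gives V_g = (g/f)|∂Z/∂n|:
V_g = 9.81 × 4.32×10⁻⁵ / 1.16×10⁻⁴ = 3.64 m/s

3.6 m s⁻¹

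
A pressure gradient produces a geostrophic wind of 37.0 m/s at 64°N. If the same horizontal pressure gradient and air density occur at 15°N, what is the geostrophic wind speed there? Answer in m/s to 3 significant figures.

With the same pressure gradient and density, V_g ∝ 1/f ∝ 1/sin φ.
V₂ = V₁ · sin φ₁ / sin φ₂ = 37.0 × sin 64° / sin 15°
V₂ = 37.0 × 0.8988/0.2588 = 128 m/s

128 m/s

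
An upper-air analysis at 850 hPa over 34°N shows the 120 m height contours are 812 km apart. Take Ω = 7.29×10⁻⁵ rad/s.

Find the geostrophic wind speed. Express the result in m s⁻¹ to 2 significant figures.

Coriolis parameter at 34°N:
f = 2Ω sin φ = 2 × 7.29×10⁻⁵ × sin 34° = 8.15×10⁻⁵ s⁻¹
Height gradient: |∂Z/∂n| = 120 m / 812000 m = 1.48×10⁻⁴
On a pressure surface, geostrophic balance gives V_g = (g/f)|∂Z/∂n|:
V_g = 9.81 × 1.48×10⁻⁴ / 8.15×10⁻⁵ = 17.8 m/s

18 m s⁻¹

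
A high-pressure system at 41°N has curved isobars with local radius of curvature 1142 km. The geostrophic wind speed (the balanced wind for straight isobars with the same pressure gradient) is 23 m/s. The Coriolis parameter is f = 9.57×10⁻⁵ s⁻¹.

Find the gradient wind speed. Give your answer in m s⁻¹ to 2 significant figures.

33 m s⁻¹

Around a high, pressure-gradient force acts outward with centrifugal, so Coriolis balances both:
fV = (1/ρ)|∂P/∂n| + V²/R  →  V² − fR·V + fR·V_g = 0
With fR = 9.57×10⁻⁵ × 1142×10³ m = 109 m/s:
V = [fR − √((fR)² − 4 fR V_g)]/2 = [109 − √(109² − 4×109×23)]/2 = 32.9 m/s
Supergeostrophic (V > V_g = 23 m/s), as expected around a high.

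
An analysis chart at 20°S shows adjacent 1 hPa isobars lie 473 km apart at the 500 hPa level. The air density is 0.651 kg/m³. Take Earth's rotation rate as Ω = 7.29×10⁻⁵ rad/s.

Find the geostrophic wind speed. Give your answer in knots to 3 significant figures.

Coriolis parameter at 20°S:
f = 2Ω sin φ = 2 × 7.29×10⁻⁵ × sin 20° = 4.99×10⁻⁵ s⁻¹
Pressure gradient: |∂P/∂n| = 100 Pa / 473000 m = 2.11×10⁻⁴ Pa/m
Geostrophic balance (pressure-gradient force = Coriolis force):
V_g = (1/(fρ)) |∂P/∂n| = 2.11×10⁻⁴ / (4.99×10⁻⁵ × 0.651) = 6.51 m/s
Converting: 6.51 m/s × 1.944 = 12.7 knots

12.7 knots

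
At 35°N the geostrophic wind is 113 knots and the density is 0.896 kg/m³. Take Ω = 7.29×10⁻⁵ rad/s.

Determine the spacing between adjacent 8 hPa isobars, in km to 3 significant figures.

Coriolis parameter at 35°N:
f = 2Ω sin φ = 2 × 7.29×10⁻⁵ × sin 35° = 8.36×10⁻⁵ s⁻¹
Wind speed in SI: 113 knots = 58.1 m/s
Geostrophic balance rearranged: |∂P/∂n| = f ρ V_g
|∂P/∂n| = 8.36×10⁻⁵ × 0.896 × 58.1 = 4.36×10⁻³ Pa/m
Isobar spacing: Δn = ΔP/|∂P/∂n| = 800 Pa / 4.36×10⁻³ Pa/m = 183661 m ≈ 184 km

184 km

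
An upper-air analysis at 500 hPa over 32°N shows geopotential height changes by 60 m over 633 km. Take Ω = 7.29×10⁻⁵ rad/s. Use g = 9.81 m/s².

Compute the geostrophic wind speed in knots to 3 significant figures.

23.4 knots

Coriolis parameter at 32°N:
f = 2Ω sin φ = 2 × 7.29×10⁻⁵ × sin 32° = 7.73×10⁻⁵ s⁻¹
Height gradient: |∂Z/∂n| = 60 m / 633000 m = 9.48×10⁻⁵
On a pressure surface, geostrophic balance gives V_g = (g/f)|∂Z/∂n|:
V_g = 9.81 × 9.48×10⁻⁵ / 7.73×10⁻⁵ = 12.0 m/s
Converting: 12.0 m/s × 1.944 = 23.4 knots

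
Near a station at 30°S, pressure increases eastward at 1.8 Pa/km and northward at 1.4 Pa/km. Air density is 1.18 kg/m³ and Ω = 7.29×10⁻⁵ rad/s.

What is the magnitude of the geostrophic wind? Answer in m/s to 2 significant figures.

27 m/s

Coriolis parameter at 30°S:
f = 2Ω sin φ = 2 × 7.29×10⁻⁵ × sin 30° = 7.29×10⁻⁵ s⁻¹
In the Southern Hemisphere f is negative: f = −7.29×10⁻⁵ s⁻¹.
Component geostrophic relations (x east, y north):
u_g = −(1/(fρ)) ∂P/∂y,  v_g = (1/(fρ)) ∂P/∂x
u_g = −(1.4×10⁻³)/(−7.29×10⁻⁵ × 1.18) = 16.3 m/s;  v_g = (1.8×10⁻³)/(−7.29×10⁻⁵ × 1.18) = −20.9 m/s
|V_g| = √(u_g² + v_g²) = 26.5 m/s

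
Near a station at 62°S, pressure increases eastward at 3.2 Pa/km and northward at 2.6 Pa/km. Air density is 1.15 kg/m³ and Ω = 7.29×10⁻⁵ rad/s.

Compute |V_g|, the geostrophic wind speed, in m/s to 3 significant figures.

Coriolis parameter at 62°S:
f = 2Ω sin φ = 2 × 7.29×10⁻⁵ × sin 62° = 1.29×10⁻⁴ s⁻¹
In the Southern Hemisphere f is negative: f = −1.29×10⁻⁴ s⁻¹.
Component geostrophic relations (x east, y north):
u_g = −(1/(fρ)) ∂P/∂y,  v_g = (1/(fρ)) ∂P/∂x
u_g = −(2.6×10⁻³)/(−1.29×10⁻⁴ × 1.15) = 17.6 m/s;  v_g = (3.2×10⁻³)/(−1.29×10⁻⁴ × 1.15) = −21.6 m/s
|V_g| = √(u_g² + v_g²) = 27.9 m/s

27.9 m/s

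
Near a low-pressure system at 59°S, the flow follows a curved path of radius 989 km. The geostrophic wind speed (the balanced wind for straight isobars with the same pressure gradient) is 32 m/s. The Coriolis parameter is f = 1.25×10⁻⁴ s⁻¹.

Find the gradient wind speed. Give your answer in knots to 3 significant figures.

Around a low, centrifugal force acts outward with Coriolis, so pressure-gradient force balances both:
(1/ρ)|∂P/∂n| = fV + V²/R  →  V² + fR·V − fR·V_g = 0
With fR = 1.25×10⁻⁴ × 989×10³ m = 124 m/s:
V = [−fR + √((fR)² + 4 fR V_g)]/2 = [−124 + √(124² + 4×124×32)]/2 = 26.4 m/s
Subgeostrophic (V < V_g = 32 m/s), as expected around a low.
Converting: 26.4 m/s × 1.944 = 51.3 knots

51.3 knots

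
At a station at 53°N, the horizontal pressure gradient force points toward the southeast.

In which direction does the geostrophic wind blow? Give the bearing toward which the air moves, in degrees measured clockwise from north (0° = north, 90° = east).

The pressure-gradient force points toward the southeast (bearing 135°).
Geostrophic balance: in the Northern Hemisphere the Coriolis force deflects motion to the right, so the geostrophic wind blows 90° to the right of the pressure-gradient force (low pressure on the left).
Rotating 135° by 90° clockwise gives 225° — the wind blows toward the southwest.

225°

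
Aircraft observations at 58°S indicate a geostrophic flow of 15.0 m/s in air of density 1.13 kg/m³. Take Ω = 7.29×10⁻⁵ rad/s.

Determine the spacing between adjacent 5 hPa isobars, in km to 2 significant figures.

Coriolis parameter at 58°S:
f = 2Ω sin φ = 2 × 7.29×10⁻⁵ × sin 58° = 1.24×10⁻⁴ s⁻¹
Geostrophic balance rearranged: |∂P/∂n| = f ρ V_g
|∂P/∂n| = 1.24×10⁻⁴ × 1.13 × 15.0 = 2.10×10⁻³ Pa/m
Isobar spacing: Δn = ΔP/|∂P/∂n| = 500 Pa / 2.10×10⁻³ Pa/m = 238574 m ≈ 240 km

240 km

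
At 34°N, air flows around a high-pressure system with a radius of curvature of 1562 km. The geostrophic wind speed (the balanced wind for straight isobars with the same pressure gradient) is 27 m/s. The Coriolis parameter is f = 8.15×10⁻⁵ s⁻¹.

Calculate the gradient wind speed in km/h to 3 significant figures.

140 km/h

Around a high, pressure-gradient force acts outward with centrifugal, so Coriolis balances both:
fV = (1/ρ)|∂P/∂n| + V²/R  →  V² − fR·V + fR·V_g = 0
With fR = 8.15×10⁻⁵ × 1562×10³ m = 127 m/s:
V = [fR − √((fR)² − 4 fR V_g)]/2 = [127 − √(127² − 4×127×27)]/2 = 38.9 m/s
Supergeostrophic (V > V_g = 27 m/s), as expected around a high.
Converting: 38.9 m/s × 3.6 = 140 km/h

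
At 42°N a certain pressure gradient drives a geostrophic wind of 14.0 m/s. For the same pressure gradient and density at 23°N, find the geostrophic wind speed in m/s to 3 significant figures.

24.0 m/s

With the same pressure gradient and density, V_g ∝ 1/f ∝ 1/sin φ.
V₂ = V₁ · sin φ₁ / sin φ₂ = 14.0 × sin 42° / sin 23°
V₂ = 14.0 × 0.6691/0.3907 = 24.0 m/s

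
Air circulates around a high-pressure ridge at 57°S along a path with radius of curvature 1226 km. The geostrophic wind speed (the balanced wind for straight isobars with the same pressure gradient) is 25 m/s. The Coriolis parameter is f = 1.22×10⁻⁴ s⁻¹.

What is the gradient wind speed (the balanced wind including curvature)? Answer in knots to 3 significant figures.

Around a high, pressure-gradient force acts outward with centrifugal, so Coriolis balances both:
fV = (1/ρ)|∂P/∂n| + V²/R  →  V² − fR·V + fR·V_g = 0
With fR = 1.22×10⁻⁴ × 1226×10³ m = 150 m/s:
V = [fR − √((fR)² − 4 fR V_g)]/2 = [150 − √(150² − 4×150×25)]/2 = 31.7 m/s
Supergeostrophic (V > V_g = 25 m/s), as expected around a high.
Converting: 31.7 m/s × 1.944 = 61.7 knots

61.7 knots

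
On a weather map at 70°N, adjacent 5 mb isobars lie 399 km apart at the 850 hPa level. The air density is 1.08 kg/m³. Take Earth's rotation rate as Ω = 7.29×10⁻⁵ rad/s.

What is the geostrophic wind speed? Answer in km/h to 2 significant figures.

30 km/h

Coriolis parameter at 70°N:
f = 2Ω sin φ = 2 × 7.29×10⁻⁵ × sin 70° = 1.37×10⁻⁴ s⁻¹
Pressure gradient: |∂P/∂n| = 500 Pa / 399000 m = 1.25×10⁻³ Pa/m
Geostrophic balance (pressure-gradient force = Coriolis force):
V_g = (1/(fρ)) |∂P/∂n| = 1.25×10⁻³ / (1.37×10⁻⁴ × 1.08) = 8.47 m/s
Converting: 8.47 m/s × 3.6 = 30 km/h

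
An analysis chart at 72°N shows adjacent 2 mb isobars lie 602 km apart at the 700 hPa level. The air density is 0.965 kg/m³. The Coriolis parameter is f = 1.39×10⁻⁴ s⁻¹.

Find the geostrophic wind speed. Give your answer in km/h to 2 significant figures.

Pressure gradient: |∂P/∂n| = 200 Pa / 602000 m = 3.32×10⁻⁴ Pa/m
Geostrophic balance (pressure-gradient force = Coriolis force):
V_g = (1/(fρ)) |∂P/∂n| = 3.32×10⁻⁴ / (1.39×10⁻⁴ × 0.965) = 2.48 m/s
Converting: 2.48 m/s × 3.6 = 8.9 km/h

8.9 km/h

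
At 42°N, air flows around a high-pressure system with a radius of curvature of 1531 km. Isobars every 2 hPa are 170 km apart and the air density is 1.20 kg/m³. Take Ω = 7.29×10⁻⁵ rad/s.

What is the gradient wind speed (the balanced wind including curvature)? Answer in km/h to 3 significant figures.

Coriolis parameter at 42°N:
f = 2Ω sin φ = 2 × 7.29×10⁻⁵ × sin 42° = 9.76×10⁻⁵ s⁻¹
Pressure gradient: |∂P/∂n| = 200 Pa / 170000 m = 1.18×10⁻³ Pa/m
Geostrophic speed: V_g = |∂P/∂n|/(fρ) = 1.18×10⁻³/(9.76×10⁻⁵ × 1.20) = 10.0 m/s
Around a high, pressure-gradient force acts outward with centrifugal, so Coriolis balances both:
fV = (1/ρ)|∂P/∂n| + V²/R  →  V² − fR·V + fR·V_g = 0
With fR = 9.76×10⁻⁵ × 1531×10³ m = 149 m/s:
V = [fR − √((fR)² − 4 fR V_g)]/2 = [149 − √(149² − 4×149×10)]/2 = 10.8 m/s
Supergeostrophic (V > V_g = 10 m/s), as expected around a high.
Converting: 10.8 m/s × 3.6 = 39.0 km/h

39.0 km/h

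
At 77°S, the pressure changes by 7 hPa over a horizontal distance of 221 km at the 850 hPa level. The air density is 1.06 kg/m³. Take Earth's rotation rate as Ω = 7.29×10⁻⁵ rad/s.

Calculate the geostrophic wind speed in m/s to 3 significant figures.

21.0 m/s

Coriolis parameter at 77°S:
f = 2Ω sin φ = 2 × 7.29×10⁻⁵ × sin 77° = 1.42×10⁻⁴ s⁻¹
Pressure gradient: |∂P/∂n| = 700 Pa / 221000 m = 3.17×10⁻³ Pa/m
Geostrophic balance (pressure-gradient force = Coriolis force):
V_g = (1/(fρ)) |∂P/∂n| = 3.17×10⁻³ / (1.42×10⁻⁴ × 1.06) = 21.0 m/s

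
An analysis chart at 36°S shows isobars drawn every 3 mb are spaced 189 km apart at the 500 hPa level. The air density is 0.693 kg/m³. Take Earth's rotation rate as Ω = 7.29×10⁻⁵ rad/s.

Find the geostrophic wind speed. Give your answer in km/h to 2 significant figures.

96 km/h

Coriolis parameter at 36°S:
f = 2Ω sin φ = 2 × 7.29×10⁻⁵ × sin 36° = 8.57×10⁻⁵ s⁻¹
Pressure gradient: |∂P/∂n| = 300 Pa / 189000 m = 1.59×10⁻³ Pa/m
Geostrophic balance (pressure-gradient force = Coriolis force):
V_g = (1/(fρ)) |∂P/∂n| = 1.59×10⁻³ / (8.57×10⁻⁵ × 0.693) = 26.7 m/s
Converting: 26.7 m/s × 3.6 = 96 km/h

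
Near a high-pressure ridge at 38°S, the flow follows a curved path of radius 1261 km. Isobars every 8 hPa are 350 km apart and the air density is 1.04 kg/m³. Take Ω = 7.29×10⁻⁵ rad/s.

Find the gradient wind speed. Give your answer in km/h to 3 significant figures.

Coriolis parameter at 38°S:
f = 2Ω sin φ = 2 × 7.29×10⁻⁵ × sin 38° = 8.98×10⁻⁵ s⁻¹
Pressure gradient: |∂P/∂n| = 800 Pa / 350000 m = 2.29×10⁻³ Pa/m
Geostrophic speed: V_g = |∂P/∂n|/(fρ) = 2.29×10⁻³/(8.98×10⁻⁵ × 1.04) = 24.5 m/s
Around a high, pressure-gradient force acts outward with centrifugal, so Coriolis balances both:
fV = (1/ρ)|∂P/∂n| + V²/R  →  V² − fR·V + fR·V_g = 0
With fR = 8.98×10⁻⁵ × 1261×10³ m = 113 m/s:
V = [fR − √((fR)² − 4 fR V_g)]/2 = [113 − √(113² − 4×113×24.5)]/2 = 35.8 m/s
Supergeostrophic (V > V_g = 24.5 m/s), as expected around a high.
Converting: 35.8 m/s × 3.6 = 129 km/h

129 km/h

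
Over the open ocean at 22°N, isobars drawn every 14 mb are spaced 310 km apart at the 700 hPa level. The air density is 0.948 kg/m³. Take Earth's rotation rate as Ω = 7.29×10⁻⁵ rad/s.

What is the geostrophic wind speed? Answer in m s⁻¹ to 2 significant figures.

Coriolis parameter at 22°N:
f = 2Ω sin φ = 2 × 7.29×10⁻⁵ × sin 22° = 5.46×10⁻⁵ s⁻¹
Pressure gradient: |∂P/∂n| = 1400 Pa / 310000 m = 4.52×10⁻³ Pa/m
Geostrophic balance (pressure-gradient force = Coriolis force):
V_g = (1/(fρ)) |∂P/∂n| = 4.52×10⁻³ / (5.46×10⁻⁵ × 0.948) = 87.2 m/s

87 m s⁻¹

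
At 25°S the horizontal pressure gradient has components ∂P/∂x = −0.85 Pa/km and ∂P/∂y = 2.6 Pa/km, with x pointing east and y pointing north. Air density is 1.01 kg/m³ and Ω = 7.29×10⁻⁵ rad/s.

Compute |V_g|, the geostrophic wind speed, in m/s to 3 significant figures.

Coriolis parameter at 25°S:
f = 2Ω sin φ = 2 × 7.29×10⁻⁵ × sin 25° = 6.16×10⁻⁵ s⁻¹
In the Southern Hemisphere f is negative: f = −6.16×10⁻⁵ s⁻¹.
Component geostrophic relations (x east, y north):
u_g = −(1/(fρ)) ∂P/∂y,  v_g = (1/(fρ)) ∂P/∂x
u_g = −(2.6×10⁻³)/(−6.16×10⁻⁵ × 1.01) = 41.8 m/s;  v_g = (−0.85×10⁻³)/(−6.16×10⁻⁵ × 1.01) = 13.7 m/s
|V_g| = √(u_g² + v_g²) = 44.0 m/s

44.0 m/s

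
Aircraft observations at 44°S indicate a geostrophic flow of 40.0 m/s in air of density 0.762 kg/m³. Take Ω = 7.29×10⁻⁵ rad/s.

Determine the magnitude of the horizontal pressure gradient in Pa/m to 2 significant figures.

Coriolis parameter at 44°S:
f = 2Ω sin φ = 2 × 7.29×10⁻⁵ × sin 44° = 1.01×10⁻⁴ s⁻¹
Geostrophic balance rearranged: |∂P/∂n| = f ρ V_g
|∂P/∂n| = 1.01×10⁻⁴ × 0.762 × 40.0 = 3.09×10⁻³ Pa/m

3.1×10⁻³ Pa/m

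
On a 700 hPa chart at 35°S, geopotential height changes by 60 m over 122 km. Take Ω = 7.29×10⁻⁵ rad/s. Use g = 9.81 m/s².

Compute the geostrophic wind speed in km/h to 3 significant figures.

208 km/h

Coriolis parameter at 35°S:
f = 2Ω sin φ = 2 × 7.29×10⁻⁵ × sin 35° = 8.36×10⁻⁵ s⁻¹
Height gradient: |∂Z/∂n| = 60 m / 122000 m = 4.92×10⁻⁴
On a pressure surface, geostrophic balance gives V_g = (g/f)|∂Z/∂n|:
V_g = 9.81 × 4.92×10⁻⁴ / 8.36×10⁻⁵ = 57.7 m/s
Converting: 57.7 m/s × 3.6 = 208 km/h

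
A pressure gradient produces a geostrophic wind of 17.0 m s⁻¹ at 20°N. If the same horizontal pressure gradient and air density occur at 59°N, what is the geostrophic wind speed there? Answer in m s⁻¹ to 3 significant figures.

6.78 m s⁻¹

With the same pressure gradient and density, V_g ∝ 1/f ∝ 1/sin φ.
V₂ = V₁ · sin φ₁ / sin φ₂ = 17.0 × sin 20° / sin 59°
V₂ = 17.0 × 0.3420/0.8572 = 6.78 m s⁻¹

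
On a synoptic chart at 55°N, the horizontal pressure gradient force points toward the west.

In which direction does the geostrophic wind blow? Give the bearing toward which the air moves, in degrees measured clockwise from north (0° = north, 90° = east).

The pressure-gradient force points toward the west (bearing 270°).
Geostrophic balance: in the Northern Hemisphere the Coriolis force deflects motion to the right, so the geostrophic wind blows 90° to the right of the pressure-gradient force (low pressure on the left).
Rotating 270° by 90° clockwise gives 000° — the wind blows toward the north.

000°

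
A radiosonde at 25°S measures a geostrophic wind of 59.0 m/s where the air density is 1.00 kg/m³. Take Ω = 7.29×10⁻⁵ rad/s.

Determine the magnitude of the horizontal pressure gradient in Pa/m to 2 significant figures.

Coriolis parameter at 25°S:
f = 2Ω sin φ = 2 × 7.29×10⁻⁵ × sin 25° = 6.16×10⁻⁵ s⁻¹
Geostrophic balance rearranged: |∂P/∂n| = f ρ V_g
|∂P/∂n| = 6.16×10⁻⁵ × 1.00 × 59.0 = 3.64×10⁻³ Pa/m

3.6×10⁻³ Pa/m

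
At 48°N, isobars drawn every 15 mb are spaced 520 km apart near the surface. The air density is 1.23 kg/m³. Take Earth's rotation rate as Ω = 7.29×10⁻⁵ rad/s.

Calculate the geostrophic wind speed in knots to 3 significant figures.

Coriolis parameter at 48°N:
f = 2Ω sin φ = 2 × 7.29×10⁻⁵ × sin 48° = 1.08×10⁻⁴ s⁻¹
Pressure gradient: |∂P/∂n| = 1500 Pa / 520000 m = 2.88×10⁻³ Pa/m
Geostrophic balance (pressure-gradient force = Coriolis force):
V_g = (1/(fρ)) |∂P/∂n| = 2.88×10⁻³ / (1.08×10⁻⁴ × 1.23) = 21.6 m/s
Converting: 21.6 m/s × 1.944 = 42.1 knots

42.1 knots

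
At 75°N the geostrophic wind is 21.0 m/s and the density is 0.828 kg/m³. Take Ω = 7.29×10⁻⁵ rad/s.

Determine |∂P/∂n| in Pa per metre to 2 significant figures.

2.4×10⁻³ Pa/m

Coriolis parameter at 75°N:
f = 2Ω sin φ = 2 × 7.29×10⁻⁵ × sin 75° = 1.41×10⁻⁴ s⁻¹
Geostrophic balance rearranged: |∂P/∂n| = f ρ V_g
|∂P/∂n| = 1.41×10⁻⁴ × 0.828 × 21.0 = 2.45×10⁻³ Pa/m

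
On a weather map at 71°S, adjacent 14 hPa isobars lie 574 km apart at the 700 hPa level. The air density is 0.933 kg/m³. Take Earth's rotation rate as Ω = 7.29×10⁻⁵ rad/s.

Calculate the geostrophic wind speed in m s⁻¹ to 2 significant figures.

Coriolis parameter at 71°S:
f = 2Ω sin φ = 2 × 7.29×10⁻⁵ × sin 71° = 1.38×10⁻⁴ s⁻¹
Pressure gradient: |∂P/∂n| = 1400 Pa / 574000 m = 2.44×10⁻³ Pa/m
Geostrophic balance (pressure-gradient force = Coriolis force):
V_g = (1/(fρ)) |∂P/∂n| = 2.44×10⁻³ / (1.38×10⁻⁴ × 0.933) = 19.0 m/s

19 m s⁻¹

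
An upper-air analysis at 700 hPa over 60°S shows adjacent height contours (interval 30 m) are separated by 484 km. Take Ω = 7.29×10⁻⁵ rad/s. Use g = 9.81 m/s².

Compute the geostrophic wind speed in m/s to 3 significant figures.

4.82 m/s

Coriolis parameter at 60°S:
f = 2Ω sin φ = 2 × 7.29×10⁻⁵ × sin 60° = 1.26×10⁻⁴ s⁻¹
Height gradient: |∂Z/∂n| = 30 m / 484000 m = 6.20×10⁻⁵
On a pressure surface, geostrophic balance gives V_g = (g/f)|∂Z/∂n|:
V_g = 9.81 × 6.20×10⁻⁵ / 1.26×10⁻⁴ = 4.82 m/s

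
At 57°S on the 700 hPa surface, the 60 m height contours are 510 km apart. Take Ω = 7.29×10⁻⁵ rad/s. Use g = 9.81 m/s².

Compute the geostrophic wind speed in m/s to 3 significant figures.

9.44 m/s

Coriolis parameter at 57°S:
f = 2Ω sin φ = 2 × 7.29×10⁻⁵ × sin 57° = 1.22×10⁻⁴ s⁻¹
Height gradient: |∂Z/∂n| = 60 m / 510000 m = 1.18×10⁻⁴
On a pressure surface, geostrophic balance gives V_g = (g/f)|∂Z/∂n|:
V_g = 9.81 × 1.18×10⁻⁴ / 1.22×10⁻⁴ = 9.44 m/s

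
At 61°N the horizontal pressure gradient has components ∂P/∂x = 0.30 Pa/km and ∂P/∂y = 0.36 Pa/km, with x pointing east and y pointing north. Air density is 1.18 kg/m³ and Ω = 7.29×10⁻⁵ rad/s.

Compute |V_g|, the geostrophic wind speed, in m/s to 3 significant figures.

3.11 m/s

Coriolis parameter at 61°N:
f = 2Ω sin φ = 2 × 7.29×10⁻⁵ × sin 61° = 1.28×10⁻⁴ s⁻¹
Component geostrophic relations (x east, y north):
u_g = −(1/(fρ)) ∂P/∂y,  v_g = (1/(fρ)) ∂P/∂x
u_g = −(0.36×10⁻³)/(1.28×10⁻⁴ × 1.18) = −2.39 m/s;  v_g = (0.30×10⁻³)/(1.28×10⁻⁴ × 1.18) = 1.99 m/s
|V_g| = √(u_g² + v_g²) = 3.11 m/s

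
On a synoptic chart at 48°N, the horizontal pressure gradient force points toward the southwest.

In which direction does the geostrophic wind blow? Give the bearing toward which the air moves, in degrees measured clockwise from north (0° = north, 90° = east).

315°

The pressure-gradient force points toward the southwest (bearing 225°).
Geostrophic balance: in the Northern Hemisphere the Coriolis force deflects motion to the right, so the geostrophic wind blows 90° to the right of the pressure-gradient force (low pressure on the left).
Rotating 225° by 90° clockwise gives 315° — the wind blows toward the northwest.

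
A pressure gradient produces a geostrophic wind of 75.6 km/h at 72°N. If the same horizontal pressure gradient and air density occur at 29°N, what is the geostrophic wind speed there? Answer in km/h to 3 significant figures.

With the same pressure gradient and density, V_g ∝ 1/f ∝ 1/sin φ.
V₂ = V₁ · sin φ₁ / sin φ₂ = 75.6 × sin 72° / sin 29°
V₂ = 75.6 × 0.9511/0.4848 = 148 km/h

148 km/h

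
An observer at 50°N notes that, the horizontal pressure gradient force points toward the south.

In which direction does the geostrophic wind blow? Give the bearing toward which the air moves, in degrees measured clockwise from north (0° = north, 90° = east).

270°

The pressure-gradient force points toward the south (bearing 180°).
Geostrophic balance: in the Northern Hemisphere the Coriolis force deflects motion to the right, so the geostrophic wind blows 90° to the right of the pressure-gradient force (low pressure on the left).
Rotating 180° by 90° clockwise gives 270° — the wind blows toward the west.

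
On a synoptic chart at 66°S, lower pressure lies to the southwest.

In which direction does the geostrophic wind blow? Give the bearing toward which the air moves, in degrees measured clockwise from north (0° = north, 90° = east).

135°

The pressure-gradient force points toward the southwest (bearing 225°).
Geostrophic balance: in the Southern Hemisphere the Coriolis force deflects motion to the left, so the geostrophic wind blows 90° to the left of the pressure-gradient force (low pressure on the right).
Rotating 225° by 90° counterclockwise gives 135° — the wind blows toward the southeast.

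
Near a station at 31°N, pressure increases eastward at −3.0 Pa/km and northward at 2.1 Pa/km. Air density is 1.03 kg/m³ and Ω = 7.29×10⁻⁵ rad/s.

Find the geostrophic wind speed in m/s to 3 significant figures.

47.3 m/s

Coriolis parameter at 31°N:
f = 2Ω sin φ = 2 × 7.29×10⁻⁵ × sin 31° = 7.51×10⁻⁵ s⁻¹
Component geostrophic relations (x east, y north):
u_g = −(1/(fρ)) ∂P/∂y,  v_g = (1/(fρ)) ∂P/∂x
u_g = −(2.1×10⁻³)/(7.51×10⁻⁵ × 1.03) = −27.2 m/s;  v_g = (−3.0×10⁻³)/(7.51×10⁻⁵ × 1.03) = −38.8 m/s
|V_g| = √(u_g² + v_g²) = 47.3 m/s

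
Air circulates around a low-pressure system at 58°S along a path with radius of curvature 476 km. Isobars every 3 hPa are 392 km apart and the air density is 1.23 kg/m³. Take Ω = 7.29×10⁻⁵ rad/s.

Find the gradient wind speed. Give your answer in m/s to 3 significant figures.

4.66 m/s

Coriolis parameter at 58°S:
f = 2Ω sin φ = 2 × 7.29×10⁻⁵ × sin 58° = 1.24×10⁻⁴ s⁻¹
Pressure gradient: |∂P/∂n| = 300 Pa / 392000 m = 7.65×10⁻⁴ Pa/m
Geostrophic speed: V_g = |∂P/∂n|/(fρ) = 7.65×10⁻⁴/(1.24×10⁻⁴ × 1.23) = 5.03 m/s
Around a low, centrifugal force acts outward with Coriolis, so pressure-gradient force balances both:
(1/ρ)|∂P/∂n| = fV + V²/R  →  V² + fR·V − fR·V_g = 0
With fR = 1.24×10⁻⁴ × 476×10³ m = 58.9 m/s:
V = [−fR + √((fR)² + 4 fR V_g)]/2 = [−58.9 + √(58.9² + 4×58.9×5.03)]/2 = 4.66 m/s
Subgeostrophic (V < V_g = 5.03 m/s), as expected around a low.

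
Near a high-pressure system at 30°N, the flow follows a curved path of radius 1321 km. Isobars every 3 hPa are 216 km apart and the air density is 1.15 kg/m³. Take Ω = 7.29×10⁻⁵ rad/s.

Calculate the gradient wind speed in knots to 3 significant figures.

41.3 knots

Coriolis parameter at 30°N:
f = 2Ω sin φ = 2 × 7.29×10⁻⁵ × sin 30° = 7.29×10⁻⁵ s⁻¹
Pressure gradient: |∂P/∂n| = 300 Pa / 216000 m = 1.39×10⁻³ Pa/m
Geostrophic speed: V_g = |∂P/∂n|/(fρ) = 1.39×10⁻³/(7.29×10⁻⁵ × 1.15) = 16.6 m/s
Around a high, pressure-gradient force acts outward with centrifugal, so Coriolis balances both:
fV = (1/ρ)|∂P/∂n| + V²/R  →  V² − fR·V + fR·V_g = 0
With fR = 7.29×10⁻⁵ × 1321×10³ m = 96.3 m/s:
V = [fR − √((fR)² − 4 fR V_g)]/2 = [96.3 − √(96.3² − 4×96.3×16.6)]/2 = 21.3 m/s
Supergeostrophic (V > V_g = 16.6 m/s), as expected around a high.
Converting: 21.3 m/s × 1.944 = 41.3 knots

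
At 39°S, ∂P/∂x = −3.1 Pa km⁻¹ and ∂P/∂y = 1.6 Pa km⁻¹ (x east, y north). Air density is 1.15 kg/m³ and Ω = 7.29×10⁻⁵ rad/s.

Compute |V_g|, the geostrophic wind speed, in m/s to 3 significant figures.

Coriolis parameter at 39°S:
f = 2Ω sin φ = 2 × 7.29×10⁻⁵ × sin 39° = 9.18×10⁻⁵ s⁻¹
In the Southern Hemisphere f is negative: f = −9.18×10⁻⁵ s⁻¹.
Component geostrophic relations (x east, y north):
u_g = −(1/(fρ)) ∂P/∂y,  v_g = (1/(fρ)) ∂P/∂x
u_g = −(1.6×10⁻³)/(−9.18×10⁻⁵ × 1.15) = 15.2 m/s;  v_g = (−3.1×10⁻³)/(−9.18×10⁻⁵ × 1.15) = 29.4 m/s
|V_g| = √(u_g² + v_g²) = 33.1 m/s

33.1 m/s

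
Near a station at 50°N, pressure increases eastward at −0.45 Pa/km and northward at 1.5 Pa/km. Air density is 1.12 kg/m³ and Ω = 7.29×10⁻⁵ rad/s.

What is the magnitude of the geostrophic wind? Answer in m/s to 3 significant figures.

12.5 m/s

Coriolis parameter at 50°N:
f = 2Ω sin φ = 2 × 7.29×10⁻⁵ × sin 50° = 1.12×10⁻⁴ s⁻¹
Component geostrophic relations (x east, y north):
u_g = −(1/(fρ)) ∂P/∂y,  v_g = (1/(fρ)) ∂P/∂x
u_g = −(1.5×10⁻³)/(1.12×10⁻⁴ × 1.12) = −12.0 m/s;  v_g = (−0.45×10⁻³)/(1.12×10⁻⁴ × 1.12) = −3.60 m/s
|V_g| = √(u_g² + v_g²) = 12.5 m/s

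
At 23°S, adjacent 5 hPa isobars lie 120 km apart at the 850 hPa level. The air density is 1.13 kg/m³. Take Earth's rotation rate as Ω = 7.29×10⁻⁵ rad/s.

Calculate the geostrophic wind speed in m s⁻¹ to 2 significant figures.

65 m s⁻¹

Coriolis parameter at 23°S:
f = 2Ω sin φ = 2 × 7.29×10⁻⁵ × sin 23° = 5.70×10⁻⁵ s⁻¹
Pressure gradient: |∂P/∂n| = 500 Pa / 120000 m = 4.17×10⁻³ Pa/m
Geostrophic balance (pressure-gradient force = Coriolis force):
V_g = (1/(fρ)) |∂P/∂n| = 4.17×10⁻³ / (5.70×10⁻⁵ × 1.13) = 64.7 m/s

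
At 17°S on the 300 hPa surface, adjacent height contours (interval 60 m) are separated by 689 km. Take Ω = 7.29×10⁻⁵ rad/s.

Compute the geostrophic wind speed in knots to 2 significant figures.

Coriolis parameter at 17°S:
f = 2Ω sin φ = 2 × 7.29×10⁻⁵ × sin 17° = 4.26×10⁻⁵ s⁻¹
Height gradient: |∂Z/∂n| = 60 m / 689000 m = 8.71×10⁻⁵
On a pressure surface, geostrophic balance gives V_g = (g/f)|∂Z/∂n|:
V_g = 9.81 × 8.71×10⁻⁵ / 4.26×10⁻⁵ = 20.0 m/s
Converting: 20.0 m/s × 1.944 = 39 knots

39 knots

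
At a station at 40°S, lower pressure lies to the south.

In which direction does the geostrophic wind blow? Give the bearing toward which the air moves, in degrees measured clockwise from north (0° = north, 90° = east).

The pressure-gradient force points toward the south (bearing 180°).
Geostrophic balance: in the Southern Hemisphere the Coriolis force deflects motion to the left, so the geostrophic wind blows 90° to the left of the pressure-gradient force (low pressure on the right).
Rotating 180° by 90° counterclockwise gives 090° — the wind blows toward the east.

090°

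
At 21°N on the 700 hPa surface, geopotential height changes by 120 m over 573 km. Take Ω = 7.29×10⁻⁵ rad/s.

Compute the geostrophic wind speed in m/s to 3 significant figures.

Coriolis parameter at 21°N:
f = 2Ω sin φ = 2 × 7.29×10⁻⁵ × sin 21° = 5.23×10⁻⁵ s⁻¹
Height gradient: |∂Z/∂n| = 120 m / 573000 m = 2.09×10⁻⁴
On a pressure surface, geostrophic balance gives V_g = (g/f)|∂Z/∂n|:
V_g = 9.81 × 2.09×10⁻⁴ / 5.23×10⁻⁵ = 39.3 m/s

39.3 m/s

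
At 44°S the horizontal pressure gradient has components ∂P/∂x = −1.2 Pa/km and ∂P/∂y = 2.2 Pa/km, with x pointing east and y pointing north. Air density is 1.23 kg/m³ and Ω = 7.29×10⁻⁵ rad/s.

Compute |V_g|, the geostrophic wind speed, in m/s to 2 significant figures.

Coriolis parameter at 44°S:
f = 2Ω sin φ = 2 × 7.29×10⁻⁵ × sin 44° = 1.01×10⁻⁴ s⁻¹
In the Southern Hemisphere f is negative: f = −1.01×10⁻⁴ s⁻¹.
Component geostrophic relations (x east, y north):
u_g = −(1/(fρ)) ∂P/∂y,  v_g = (1/(fρ)) ∂P/∂x
u_g = −(2.2×10⁻³)/(−1.01×10⁻⁴ × 1.23) = 17.7 m/s;  v_g = (−1.2×10⁻³)/(−1.01×10⁻⁴ × 1.23) = 9.63 m/s
|V_g| = √(u_g² + v_g²) = 20.1 m/s

20 m/s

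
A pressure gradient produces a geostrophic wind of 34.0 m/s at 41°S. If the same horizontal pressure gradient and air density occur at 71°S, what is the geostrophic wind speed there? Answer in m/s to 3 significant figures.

23.6 m/s

With the same pressure gradient and density, V_g ∝ 1/f ∝ 1/sin φ.
V₂ = V₁ · sin φ₁ / sin φ₂ = 34.0 × sin 41° / sin 71°
V₂ = 34.0 × 0.6561/0.9455 = 23.6 m/s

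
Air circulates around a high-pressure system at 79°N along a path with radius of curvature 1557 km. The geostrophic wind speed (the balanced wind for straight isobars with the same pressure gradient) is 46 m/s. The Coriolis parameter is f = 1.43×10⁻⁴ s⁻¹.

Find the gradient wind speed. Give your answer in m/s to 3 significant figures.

Around a high, pressure-gradient force acts outward with centrifugal, so Coriolis balances both:
fV = (1/ρ)|∂P/∂n| + V²/R  →  V² − fR·V + fR·V_g = 0
With fR = 1.43×10⁻⁴ × 1557×10³ m = 223 m/s:
V = [fR − √((fR)² − 4 fR V_g)]/2 = [223 − √(223² − 4×223×46)]/2 = 64.9 m/s
Supergeostrophic (V > V_g = 46 m/s), as expected around a high.

64.9 m/s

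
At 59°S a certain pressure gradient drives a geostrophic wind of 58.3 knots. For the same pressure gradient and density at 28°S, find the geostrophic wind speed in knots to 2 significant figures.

110 knots

With the same pressure gradient and density, V_g ∝ 1/f ∝ 1/sin φ.
V₂ = V₁ · sin φ₁ / sin φ₂ = 58.3 × sin 59° / sin 28°
V₂ = 58.3 × 0.8572/0.4695 = 110 knots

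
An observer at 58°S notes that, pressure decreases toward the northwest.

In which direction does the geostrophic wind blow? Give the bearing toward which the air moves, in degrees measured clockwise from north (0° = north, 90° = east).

The pressure-gradient force points toward the northwest (bearing 315°).
Geostrophic balance: in the Southern Hemisphere the Coriolis force deflects motion to the left, so the geostrophic wind blows 90° to the left of the pressure-gradient force (low pressure on the right).
Rotating 315° by 90° counterclockwise gives 225° — the wind blows toward the southwest.

225°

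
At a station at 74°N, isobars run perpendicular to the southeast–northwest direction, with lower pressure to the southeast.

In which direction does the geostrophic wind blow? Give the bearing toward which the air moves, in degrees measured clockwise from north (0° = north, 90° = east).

225°

The pressure-gradient force points toward the southeast (bearing 135°).
Geostrophic balance: in the Northern Hemisphere the Coriolis force deflects motion to the right, so the geostrophic wind blows 90° to the right of the pressure-gradient force (low pressure on the left).
Rotating 135° by 90° clockwise gives 225° — the wind blows toward the southwest.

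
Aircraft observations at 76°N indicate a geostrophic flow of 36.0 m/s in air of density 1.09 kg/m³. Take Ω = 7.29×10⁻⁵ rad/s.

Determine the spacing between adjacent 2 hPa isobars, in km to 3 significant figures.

36.0 km

Coriolis parameter at 76°N:
f = 2Ω sin φ = 2 × 7.29×10⁻⁵ × sin 76° = 1.41×10⁻⁴ s⁻¹
Geostrophic balance rearranged: |∂P/∂n| = f ρ V_g
|∂P/∂n| = 1.41×10⁻⁴ × 1.09 × 36.0 = 5.55×10⁻³ Pa/m
Isobar spacing: Δn = ΔP/|∂P/∂n| = 200 Pa / 5.55×10⁻³ Pa/m = 36028 m ≈ 36.0 km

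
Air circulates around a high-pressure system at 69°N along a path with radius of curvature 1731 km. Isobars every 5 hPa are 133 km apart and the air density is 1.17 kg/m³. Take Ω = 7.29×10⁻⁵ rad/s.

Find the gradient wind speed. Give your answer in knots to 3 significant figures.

51.7 knots

Coriolis parameter at 69°N:
f = 2Ω sin φ = 2 × 7.29×10⁻⁵ × sin 69° = 1.36×10⁻⁴ s⁻¹
Pressure gradient: |∂P/∂n| = 500 Pa / 133000 m = 3.76×10⁻³ Pa/m
Geostrophic speed: V_g = |∂P/∂n|/(fρ) = 3.76×10⁻³/(1.36×10⁻⁴ × 1.17) = 23.6 m/s
Around a high, pressure-gradient force acts outward with centrifugal, so Coriolis balances both:
fV = (1/ρ)|∂P/∂n| + V²/R  →  V² − fR·V + fR·V_g = 0
With fR = 1.36×10⁻⁴ × 1731×10³ m = 236 m/s:
V = [fR − √((fR)² − 4 fR V_g)]/2 = [236 − √(236² − 4×236×23.6)]/2 = 26.6 m/s
Supergeostrophic (V > V_g = 23.6 m/s), as expected around a high.
Converting: 26.6 m/s × 1.944 = 51.7 knots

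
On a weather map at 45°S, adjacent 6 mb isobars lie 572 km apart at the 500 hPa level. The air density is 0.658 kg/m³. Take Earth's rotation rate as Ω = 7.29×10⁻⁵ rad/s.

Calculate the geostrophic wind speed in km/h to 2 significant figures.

56 km/h

Coriolis parameter at 45°S:
f = 2Ω sin φ = 2 × 7.29×10⁻⁵ × sin 45° = 1.03×10⁻⁴ s⁻¹
Pressure gradient: |∂P/∂n| = 600 Pa / 572000 m = 1.05×10⁻³ Pa/m
Geostrophic balance (pressure-gradient force = Coriolis force):
V_g = (1/(fρ)) |∂P/∂n| = 1.05×10⁻³ / (1.03×10⁻⁴ × 0.658) = 15.5 m/s
Converting: 15.5 m/s × 3.6 = 56 km/h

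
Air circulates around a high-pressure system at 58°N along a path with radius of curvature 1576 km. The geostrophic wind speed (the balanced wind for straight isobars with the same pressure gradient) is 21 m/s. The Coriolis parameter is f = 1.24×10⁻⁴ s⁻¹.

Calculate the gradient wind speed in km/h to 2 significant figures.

86 km/h

Around a high, pressure-gradient force acts outward with centrifugal, so Coriolis balances both:
fV = (1/ρ)|∂P/∂n| + V²/R  →  V² − fR·V + fR·V_g = 0
With fR = 1.24×10⁻⁴ × 1576×10³ m = 195 m/s:
V = [fR − √((fR)² − 4 fR V_g)]/2 = [195 − √(195² − 4×195×21)]/2 = 23.9 m/s
Supergeostrophic (V > V_g = 21 m/s), as expected around a high.
Converting: 23.9 m/s × 3.6 = 86 km/h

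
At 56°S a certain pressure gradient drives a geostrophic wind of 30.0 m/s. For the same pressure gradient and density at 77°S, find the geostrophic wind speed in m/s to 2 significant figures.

With the same pressure gradient and density, V_g ∝ 1/f ∝ 1/sin φ.
V₂ = V₁ · sin φ₁ / sin φ₂ = 30.0 × sin 56° / sin 77°
V₂ = 30.0 × 0.8290/0.9744 = 26 m/s

26 m/s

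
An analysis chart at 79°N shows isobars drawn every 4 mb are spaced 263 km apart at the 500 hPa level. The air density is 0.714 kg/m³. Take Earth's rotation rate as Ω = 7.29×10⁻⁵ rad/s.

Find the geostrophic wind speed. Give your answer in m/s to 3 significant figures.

14.9 m/s

Coriolis parameter at 79°N:
f = 2Ω sin φ = 2 × 7.29×10⁻⁵ × sin 79° = 1.43×10⁻⁴ s⁻¹
Pressure gradient: |∂P/∂n| = 400 Pa / 263000 m = 1.52×10⁻³ Pa/m
Geostrophic balance (pressure-gradient force = Coriolis force):
V_g = (1/(fρ)) |∂P/∂n| = 1.52×10⁻³ / (1.43×10⁻⁴ × 0.714) = 14.9 m/s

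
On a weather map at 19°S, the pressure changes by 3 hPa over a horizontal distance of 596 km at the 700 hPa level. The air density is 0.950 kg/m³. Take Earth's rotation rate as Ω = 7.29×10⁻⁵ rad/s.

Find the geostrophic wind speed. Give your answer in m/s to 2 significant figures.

Coriolis parameter at 19°S:
f = 2Ω sin φ = 2 × 7.29×10⁻⁵ × sin 19° = 4.75×10⁻⁵ s⁻¹
Pressure gradient: |∂P/∂n| = 300 Pa / 596000 m = 5.03×10⁻⁴ Pa/m
Geostrophic balance (pressure-gradient force = Coriolis force):
V_g = (1/(fρ)) |∂P/∂n| = 5.03×10⁻⁴ / (4.75×10⁻⁵ × 0.950) = 11.2 m/s

11 m/s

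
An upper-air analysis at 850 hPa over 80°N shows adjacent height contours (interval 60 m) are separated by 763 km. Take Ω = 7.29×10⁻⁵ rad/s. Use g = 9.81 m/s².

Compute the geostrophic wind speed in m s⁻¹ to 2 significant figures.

Coriolis parameter at 80°N:
f = 2Ω sin φ = 2 × 7.29×10⁻⁵ × sin 80° = 1.44×10⁻⁴ s⁻¹
Height gradient: |∂Z/∂n| = 60 m / 763000 m = 7.86×10⁻⁵
On a pressure surface, geostrophic balance gives V_g = (g/f)|∂Z/∂n|:
V_g = 9.81 × 7.86×10⁻⁵ / 1.44×10⁻⁴ = 5.37 m/s

5.4 m s⁻¹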